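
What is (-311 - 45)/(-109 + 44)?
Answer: 356/65 ≈ 5.4769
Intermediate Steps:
(-311 - 45)/(-109 + 44) = -356/(-65) = -356*(-1/65) = 356/65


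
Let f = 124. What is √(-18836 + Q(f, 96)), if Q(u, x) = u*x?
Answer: 2*I*√1733 ≈ 83.259*I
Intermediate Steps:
√(-18836 + Q(f, 96)) = √(-18836 + 124*96) = √(-18836 + 11904) = √(-6932) = 2*I*√1733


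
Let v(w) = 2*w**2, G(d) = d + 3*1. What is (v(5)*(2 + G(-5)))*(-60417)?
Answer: 0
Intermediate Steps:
G(d) = 3 + d (G(d) = d + 3 = 3 + d)
(v(5)*(2 + G(-5)))*(-60417) = ((2*5**2)*(2 + (3 - 5)))*(-60417) = ((2*25)*(2 - 2))*(-60417) = (50*0)*(-60417) = 0*(-60417) = 0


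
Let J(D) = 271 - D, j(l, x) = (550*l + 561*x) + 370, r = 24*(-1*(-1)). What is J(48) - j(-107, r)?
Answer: 45239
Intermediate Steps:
r = 24 (r = 24*1 = 24)
j(l, x) = 370 + 550*l + 561*x
J(48) - j(-107, r) = (271 - 1*48) - (370 + 550*(-107) + 561*24) = (271 - 48) - (370 - 58850 + 13464) = 223 - 1*(-45016) = 223 + 45016 = 45239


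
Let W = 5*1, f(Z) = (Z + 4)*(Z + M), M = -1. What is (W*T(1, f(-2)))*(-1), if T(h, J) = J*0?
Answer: 0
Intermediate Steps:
f(Z) = (-1 + Z)*(4 + Z) (f(Z) = (Z + 4)*(Z - 1) = (4 + Z)*(-1 + Z) = (-1 + Z)*(4 + Z))
W = 5
T(h, J) = 0
(W*T(1, f(-2)))*(-1) = (5*0)*(-1) = 0*(-1) = 0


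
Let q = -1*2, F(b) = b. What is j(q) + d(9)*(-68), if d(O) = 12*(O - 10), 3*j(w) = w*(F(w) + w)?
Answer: 2456/3 ≈ 818.67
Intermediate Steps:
q = -2
j(w) = 2*w²/3 (j(w) = (w*(w + w))/3 = (w*(2*w))/3 = (2*w²)/3 = 2*w²/3)
d(O) = -120 + 12*O (d(O) = 12*(-10 + O) = -120 + 12*O)
j(q) + d(9)*(-68) = (⅔)*(-2)² + (-120 + 12*9)*(-68) = (⅔)*4 + (-120 + 108)*(-68) = 8/3 - 12*(-68) = 8/3 + 816 = 2456/3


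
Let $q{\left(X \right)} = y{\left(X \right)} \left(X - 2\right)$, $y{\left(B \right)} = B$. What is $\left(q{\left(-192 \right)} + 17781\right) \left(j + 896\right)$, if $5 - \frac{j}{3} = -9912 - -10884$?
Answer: $-110333145$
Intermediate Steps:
$j = -2901$ ($j = 15 - 3 \left(-9912 - -10884\right) = 15 - 3 \left(-9912 + 10884\right) = 15 - 2916 = -2901$)
$q{\left(X \right)} = X \left(-2 + X\right)$ ($q{\left(X \right)} = X \left(X - 2\right) = X \left(-2 + X\right)$)
$\left(q{\left(-192 \right)} + 17781\right) \left(j + 896\right) = \left(- 192 \left(-2 - 192\right) + 17781\right) \left(-2901 + 896\right) = \left(\left(-192\right) \left(-194\right) + 17781\right) \left(-2005\right) = \left(37248 + 17781\right) \left(-2005\right) = 55029 \left(-2005\right) = -110333145$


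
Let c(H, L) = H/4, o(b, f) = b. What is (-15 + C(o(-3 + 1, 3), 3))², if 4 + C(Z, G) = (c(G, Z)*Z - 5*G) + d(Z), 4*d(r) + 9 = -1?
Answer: 1444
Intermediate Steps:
d(r) = -5/2 (d(r) = -9/4 + (¼)*(-1) = -9/4 - ¼ = -5/2)
c(H, L) = H/4 (c(H, L) = H*(¼) = H/4)
C(Z, G) = -13/2 - 5*G + G*Z/4 (C(Z, G) = -4 + (((G/4)*Z - 5*G) - 5/2) = -4 + ((G*Z/4 - 5*G) - 5/2) = -4 + ((-5*G + G*Z/4) - 5/2) = -4 + (-5/2 - 5*G + G*Z/4) = -13/2 - 5*G + G*Z/4)
(-15 + C(o(-3 + 1, 3), 3))² = (-15 + (-13/2 - 5*3 + (¼)*3*(-3 + 1)))² = (-15 + (-13/2 - 15 + (¼)*3*(-2)))² = (-15 + (-13/2 - 15 - 3/2))² = (-15 - 23)² = (-38)² = 1444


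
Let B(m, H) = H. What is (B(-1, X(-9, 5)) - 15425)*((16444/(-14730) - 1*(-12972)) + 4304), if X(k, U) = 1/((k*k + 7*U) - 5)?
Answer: -217839072752132/817515 ≈ -2.6647e+8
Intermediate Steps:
X(k, U) = 1/(-5 + k**2 + 7*U) (X(k, U) = 1/((k**2 + 7*U) - 5) = 1/(-5 + k**2 + 7*U))
(B(-1, X(-9, 5)) - 15425)*((16444/(-14730) - 1*(-12972)) + 4304) = (1/(-5 + (-9)**2 + 7*5) - 15425)*((16444/(-14730) - 1*(-12972)) + 4304) = (1/(-5 + 81 + 35) - 15425)*((16444*(-1/14730) + 12972) + 4304) = (1/111 - 15425)*((-8222/7365 + 12972) + 4304) = (1/111 - 15425)*(95530558/7365 + 4304) = -1712174/111*127229518/7365 = -217839072752132/817515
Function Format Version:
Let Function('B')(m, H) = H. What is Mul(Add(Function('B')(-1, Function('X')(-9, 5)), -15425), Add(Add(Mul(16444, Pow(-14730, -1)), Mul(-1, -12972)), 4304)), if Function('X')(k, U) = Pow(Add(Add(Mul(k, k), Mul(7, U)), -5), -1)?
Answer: Rational(-217839072752132, 817515) ≈ -2.6647e+8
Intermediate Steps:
Function('X')(k, U) = Pow(Add(-5, Pow(k, 2), Mul(7, U)), -1) (Function('X')(k, U) = Pow(Add(Add(Pow(k, 2), Mul(7, U)), -5), -1) = Pow(Add(-5, Pow(k, 2), Mul(7, U)), -1))
Mul(Add(Function('B')(-1, Function('X')(-9, 5)), -15425), Add(Add(Mul(16444, Pow(-14730, -1)), Mul(-1, -12972)), 4304)) = Mul(Add(Pow(Add(-5, Pow(-9, 2), Mul(7, 5)), -1), -15425), Add(Add(Mul(16444, Pow(-14730, -1)), Mul(-1, -12972)), 4304)) = Mul(Add(Pow(Add(-5, 81, 35), -1), -15425), Add(Add(Mul(16444, Rational(-1, 14730)), 12972), 4304)) = Mul(Add(Pow(111, -1), -15425), Add(Add(Rational(-8222, 7365), 12972), 4304)) = Mul(Add(Rational(1, 111), -15425), Add(Rational(95530558, 7365), 4304)) = Mul(Rational(-1712174, 111), Rational(127229518, 7365)) = Rational(-217839072752132, 817515)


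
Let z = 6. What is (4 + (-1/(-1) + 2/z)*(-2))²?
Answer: 16/9 ≈ 1.7778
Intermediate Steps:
(4 + (-1/(-1) + 2/z)*(-2))² = (4 + (-1/(-1) + 2/6)*(-2))² = (4 + (-1*(-1) + 2*(⅙))*(-2))² = (4 + (1 + ⅓)*(-2))² = (4 + (4/3)*(-2))² = (4 - 8/3)² = (4/3)² = 16/9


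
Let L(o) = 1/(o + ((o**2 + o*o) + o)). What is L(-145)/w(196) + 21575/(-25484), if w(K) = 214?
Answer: -48201995629/56935333440 ≈ -0.84661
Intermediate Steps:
L(o) = 1/(2*o + 2*o**2) (L(o) = 1/(o + ((o**2 + o**2) + o)) = 1/(o + (2*o**2 + o)) = 1/(o + (o + 2*o**2)) = 1/(2*o + 2*o**2))
L(-145)/w(196) + 21575/(-25484) = ((1/2)/(-145*(1 - 145)))/214 + 21575/(-25484) = ((1/2)*(-1/145)/(-144))*(1/214) + 21575*(-1/25484) = ((1/2)*(-1/145)*(-1/144))*(1/214) - 21575/25484 = (1/41760)*(1/214) - 21575/25484 = 1/8936640 - 21575/25484 = -48201995629/56935333440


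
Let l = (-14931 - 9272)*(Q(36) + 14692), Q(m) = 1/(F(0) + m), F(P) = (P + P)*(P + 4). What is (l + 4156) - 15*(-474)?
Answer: -12800875763/36 ≈ -3.5558e+8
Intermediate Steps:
F(P) = 2*P*(4 + P) (F(P) = (2*P)*(4 + P) = 2*P*(4 + P))
Q(m) = 1/m (Q(m) = 1/(2*0*(4 + 0) + m) = 1/(2*0*4 + m) = 1/(0 + m) = 1/m)
l = -12801281339/36 (l = (-14931 - 9272)*(1/36 + 14692) = -24203*(1/36 + 14692) = -24203*528913/36 = -12801281339/36 ≈ -3.5559e+8)
(l + 4156) - 15*(-474) = (-12801281339/36 + 4156) - 15*(-474) = -12801131723/36 + 7110 = -12800875763/36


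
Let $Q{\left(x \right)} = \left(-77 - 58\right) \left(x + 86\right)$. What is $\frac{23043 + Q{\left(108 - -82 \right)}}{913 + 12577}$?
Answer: $- \frac{14217}{13490} \approx -1.0539$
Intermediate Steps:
$Q{\left(x \right)} = -11610 - 135 x$ ($Q{\left(x \right)} = - 135 \left(86 + x\right) = -11610 - 135 x$)
$\frac{23043 + Q{\left(108 - -82 \right)}}{913 + 12577} = \frac{23043 - \left(11610 + 135 \left(108 - -82\right)\right)}{913 + 12577} = \frac{23043 - \left(11610 + 135 \left(108 + 82\right)\right)}{13490} = \left(23043 - 37260\right) \frac{1}{13490} = \left(-14217\right) \frac{1}{13490} = - \frac{14217}{13490}$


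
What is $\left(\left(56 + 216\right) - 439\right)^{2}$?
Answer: $27889$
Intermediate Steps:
$\left(\left(56 + 216\right) - 439\right)^{2} = \left(272 - 439\right)^{2} = \left(-167\right)^{2} = 27889$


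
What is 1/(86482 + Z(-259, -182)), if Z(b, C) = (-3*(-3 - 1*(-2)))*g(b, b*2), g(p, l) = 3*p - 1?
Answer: 1/84148 ≈ 1.1884e-5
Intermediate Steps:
g(p, l) = -1 + 3*p
Z(b, C) = -3 + 9*b (Z(b, C) = (-3*(-3 - 1*(-2)))*(-1 + 3*b) = (-3*(-3 + 2))*(-1 + 3*b) = (-3*(-1))*(-1 + 3*b) = 3*(-1 + 3*b) = -3 + 9*b)
1/(86482 + Z(-259, -182)) = 1/(86482 + (-3 + 9*(-259))) = 1/(86482 + (-3 - 2331)) = 1/(86482 - 2334) = 1/84148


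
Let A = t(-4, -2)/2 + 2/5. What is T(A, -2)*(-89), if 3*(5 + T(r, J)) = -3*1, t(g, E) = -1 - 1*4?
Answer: 534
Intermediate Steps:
t(g, E) = -5 (t(g, E) = -1 - 4 = -5)
A = -21/10 (A = -5/2 + 2/5 = -21/10 ≈ -2.1000)
T(r, J) = -6 (T(r, J) = -5 + (-3*1)/3 = -5 + (1/3)*(-3) = -5 - 1 = -6)
T(A, -2)*(-89) = -6*(-89) = 534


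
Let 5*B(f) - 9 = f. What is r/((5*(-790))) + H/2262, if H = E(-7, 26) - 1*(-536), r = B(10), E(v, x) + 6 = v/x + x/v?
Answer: 941472127/4065379500 ≈ 0.23158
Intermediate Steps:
B(f) = 9/5 + f/5
E(v, x) = -6 + v/x + x/v (E(v, x) = -6 + (v/x + x/v) = -6 + v/x + x/v)
r = 19/5 (r = 9/5 + (⅕)*10 = 9/5 + 2 = 19/5 ≈ 3.8000)
H = 95735/182 (H = (-6 - 7/26 + 26/(-7)) - 1*(-536) = (-6 - 7*1/26 + 26*(-⅐)) + 536 = (-6 - 7/26 - 26/7) + 536 = -1817/182 + 536 = 95735/182 ≈ 526.02)
r/((5*(-790))) + H/2262 = 19/(5*((5*(-790)))) + (95735/182)/2262 = (19/5)/(-3950) + (95735/182)*(1/2262) = (19/5)*(-1/3950) + 95735/411684 = -19/19750 + 95735/411684 = 941472127/4065379500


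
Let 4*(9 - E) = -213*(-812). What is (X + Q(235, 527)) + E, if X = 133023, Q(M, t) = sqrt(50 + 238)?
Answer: 89793 + 12*sqrt(2) ≈ 89810.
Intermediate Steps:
Q(M, t) = 12*sqrt(2) (Q(M, t) = sqrt(288) = 12*sqrt(2))
E = -43230 (E = 9 - (-213)*(-812)/4 = 9 - 1/4*172956 = 9 - 43239 = -43230)
(X + Q(235, 527)) + E = (133023 + 12*sqrt(2)) - 43230 = 89793 + 12*sqrt(2)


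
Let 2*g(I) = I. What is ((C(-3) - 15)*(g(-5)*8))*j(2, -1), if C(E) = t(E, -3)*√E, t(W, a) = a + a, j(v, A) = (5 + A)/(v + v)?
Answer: 300 + 120*I*√3 ≈ 300.0 + 207.85*I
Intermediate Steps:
j(v, A) = (5 + A)/(2*v) (j(v, A) = (5 + A)/((2*v)) = (5 + A)*(1/(2*v)) = (5 + A)/(2*v))
g(I) = I/2
t(W, a) = 2*a
C(E) = -6*√E (C(E) = (2*(-3))*√E = -6*√E)
((C(-3) - 15)*(g(-5)*8))*j(2, -1) = ((-6*I*√3 - 15)*(((½)*(-5))*8))*((½)*(5 - 1)/2) = ((-6*I*√3 - 15)*(-5/2*8))*((½)*(½)*4) = ((-6*I*√3 - 15)*(-20))*1 = ((-15 - 6*I*√3)*(-20))*1 = (300 + 120*I*√3)*1 = 300 + 120*I*√3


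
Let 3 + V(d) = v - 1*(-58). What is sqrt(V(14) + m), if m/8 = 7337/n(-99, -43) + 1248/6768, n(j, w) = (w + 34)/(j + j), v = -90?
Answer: sqrt(25671907365)/141 ≈ 1136.3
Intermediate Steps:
V(d) = -35 (V(d) = -3 + (-90 - 1*(-58)) = -3 + (-90 + 58) = -3 - 32 = -35)
n(j, w) = (34 + w)/(2*j) (n(j, w) = (34 + w)/((2*j)) = (34 + w)*(1/(2*j)) = (34 + w)/(2*j))
m = 182075200/141 (m = 8*(7337/(((1/2)*(34 - 43)/(-99))) + 1248/6768) = 8*(7337/(((1/2)*(-1/99)*(-9))) + 1248*(1/6768)) = 8*(7337/(1/22) + 26/141) = 8*(7337*22 + 26/141) = 8*(161414 + 26/141) = 8*(22759400/141) = 182075200/141 ≈ 1.2913e+6)
sqrt(V(14) + m) = sqrt(-35 + 182075200/141) = sqrt(182070265/141) = sqrt(25671907365)/141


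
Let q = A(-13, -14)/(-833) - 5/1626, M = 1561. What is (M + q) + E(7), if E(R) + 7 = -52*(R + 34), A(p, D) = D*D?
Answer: -15983665/27642 ≈ -578.24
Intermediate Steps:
A(p, D) = D²
E(R) = -1775 - 52*R (E(R) = -7 - 52*(R + 34) = -7 - 52*(34 + R) = -7 + (-1768 - 52*R) = -1775 - 52*R)
q = -6589/27642 (q = (-14)²/(-833) - 5/1626 = 196*(-1/833) - 5*1/1626 = -4/17 - 5/1626 = -6589/27642 ≈ -0.23837)
(M + q) + E(7) = (1561 - 6589/27642) + (-1775 - 52*7) = 43142573/27642 + (-1775 - 364) = 43142573/27642 - 2139 = -15983665/27642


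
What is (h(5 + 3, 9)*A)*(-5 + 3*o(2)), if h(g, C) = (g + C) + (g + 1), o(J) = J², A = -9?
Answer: -1638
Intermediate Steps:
h(g, C) = 1 + C + 2*g (h(g, C) = (C + g) + (1 + g) = 1 + C + 2*g)
(h(5 + 3, 9)*A)*(-5 + 3*o(2)) = ((1 + 9 + 2*(5 + 3))*(-9))*(-5 + 3*2²) = ((1 + 9 + 2*8)*(-9))*(-5 + 3*4) = ((1 + 9 + 16)*(-9))*(-5 + 12) = (26*(-9))*7 = -234*7 = -1638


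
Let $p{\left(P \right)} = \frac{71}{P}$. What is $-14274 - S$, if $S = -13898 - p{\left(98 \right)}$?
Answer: $- \frac{36777}{98} \approx -375.28$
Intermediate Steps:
$S = - \frac{1362075}{98}$ ($S = -13898 - \frac{71}{98} = - \frac{1362075}{98} \approx -13899.0$)
$-14274 - S = -14274 - - \frac{1362075}{98} = -14274 + \frac{1362075}{98} = - \frac{36777}{98}$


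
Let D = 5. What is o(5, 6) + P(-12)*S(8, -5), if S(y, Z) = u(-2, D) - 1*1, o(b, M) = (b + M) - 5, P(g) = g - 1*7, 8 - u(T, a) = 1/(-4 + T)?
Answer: -781/6 ≈ -130.17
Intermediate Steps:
u(T, a) = 8 - 1/(-4 + T)
P(g) = -7 + g (P(g) = g - 7 = -7 + g)
o(b, M) = -5 + M + b (o(b, M) = (M + b) - 5 = -5 + M + b)
S(y, Z) = 43/6 (S(y, Z) = (-33 + 8*(-2))/(-4 - 2) - 1*1 = (-33 - 16)/(-6) - 1 = -1/6*(-49) - 1 = 49/6 - 1 = 43/6)
o(5, 6) + P(-12)*S(8, -5) = (-5 + 6 + 5) + (-7 - 12)*(43/6) = 6 - 19*43/6 = 6 - 817/6 = -781/6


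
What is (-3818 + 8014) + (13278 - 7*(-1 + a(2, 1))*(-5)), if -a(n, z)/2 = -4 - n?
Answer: 17859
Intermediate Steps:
a(n, z) = 8 + 2*n (a(n, z) = -2*(-4 - n) = 8 + 2*n)
(-3818 + 8014) + (13278 - 7*(-1 + a(2, 1))*(-5)) = (-3818 + 8014) + (13278 - 7*(-1 + (8 + 2*2))*(-5)) = 4196 + (13278 - 7*(-1 + (8 + 4))*(-5)) = 4196 + (13278 - 7*(-1 + 12)*(-5)) = 4196 + (13278 - 7*11*(-5)) = 4196 + (13278 - 7*(-55)) = 4196 + (13278 - 1*(-385)) = 4196 + (13278 + 385) = 4196 + 13663 = 17859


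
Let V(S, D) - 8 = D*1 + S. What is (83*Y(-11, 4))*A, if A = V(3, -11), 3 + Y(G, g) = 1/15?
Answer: 0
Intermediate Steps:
Y(G, g) = -44/15 (Y(G, g) = -3 + 1/15 = -44/15)
V(S, D) = 8 + D + S (V(S, D) = 8 + (D*1 + S) = 8 + (D + S) = 8 + D + S)
A = 0 (A = 8 - 11 + 3 = 0)
(83*Y(-11, 4))*A = (83*(-44/15))*0 = -3652/15*0 = 0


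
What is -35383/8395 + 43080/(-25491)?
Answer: -421201551/71332315 ≈ -5.9048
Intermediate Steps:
-35383/8395 + 43080/(-25491) = -35383*1/8395 + 43080*(-1/25491) = -35383/8395 - 14360/8497 = -421201551/71332315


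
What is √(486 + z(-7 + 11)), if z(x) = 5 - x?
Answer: √487 ≈ 22.068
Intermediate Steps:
√(486 + z(-7 + 11)) = √(486 + (5 - (-7 + 11))) = √(486 + (5 - 1*4)) = √(486 + (5 - 4)) = √(486 + 1) = √487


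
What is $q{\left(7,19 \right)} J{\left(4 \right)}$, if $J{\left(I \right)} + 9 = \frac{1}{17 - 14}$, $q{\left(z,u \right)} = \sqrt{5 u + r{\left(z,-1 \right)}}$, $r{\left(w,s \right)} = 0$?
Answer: $- \frac{26 \sqrt{95}}{3} \approx -84.472$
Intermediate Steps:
$q{\left(z,u \right)} = \sqrt{5} \sqrt{u}$ ($q{\left(z,u \right)} = \sqrt{5 u + 0} = \sqrt{5 u} = \sqrt{5} \sqrt{u}$)
$J{\left(I \right)} = - \frac{26}{3}$ ($J{\left(I \right)} = -9 + \frac{1}{17 - 14} = -9 + \frac{1}{3} = - \frac{26}{3}$)
$q{\left(7,19 \right)} J{\left(4 \right)} = \sqrt{5} \sqrt{19} \left(- \frac{26}{3}\right) = \sqrt{95} \left(- \frac{26}{3}\right) = - \frac{26 \sqrt{95}}{3}$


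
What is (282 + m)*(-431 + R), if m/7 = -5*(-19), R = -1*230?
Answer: -625967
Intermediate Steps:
R = -230
m = 665 (m = 7*(-5*(-19)) = 7*95 = 665)
(282 + m)*(-431 + R) = (282 + 665)*(-431 - 230) = 947*(-661) = -625967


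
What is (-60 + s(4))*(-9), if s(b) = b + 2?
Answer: 486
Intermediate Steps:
s(b) = 2 + b
(-60 + s(4))*(-9) = (-60 + (2 + 4))*(-9) = (-60 + 6)*(-9) = -54*(-9) = 486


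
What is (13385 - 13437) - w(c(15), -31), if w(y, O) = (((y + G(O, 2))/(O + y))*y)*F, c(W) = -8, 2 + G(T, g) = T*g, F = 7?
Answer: 668/13 ≈ 51.385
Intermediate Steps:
G(T, g) = -2 + T*g
w(y, O) = 7*y*(-2 + y + 2*O)/(O + y) (w(y, O) = (((y + (-2 + O*2))/(O + y))*y)*7 = (((y + (-2 + 2*O))/(O + y))*y)*7 = (((-2 + y + 2*O)/(O + y))*y)*7 = (y*(-2 + y + 2*O)/(O + y))*7 = 7*y*(-2 + y + 2*O)/(O + y))
(13385 - 13437) - w(c(15), -31) = (13385 - 13437) - 7*(-8)*(-2 - 8 + 2*(-31))/(-31 - 8) = -52 - 7*(-8)*(-2 - 8 - 62)/(-39) = -52 - 7*(-8)*(-1)*(-72)/39 = -52 - 1*(-1344/13) = -52 + 1344/13 = 668/13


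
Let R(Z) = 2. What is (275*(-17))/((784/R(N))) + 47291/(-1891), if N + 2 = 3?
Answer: -27378497/741272 ≈ -36.934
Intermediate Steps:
N = 1 (N = -2 + 3 = 1)
(275*(-17))/((784/R(N))) + 47291/(-1891) = (275*(-17))/((784/2)) + 47291/(-1891) = -4675/((½)*784) + 47291*(-1/1891) = -4675/392 - 47291/1891 = -27378497/741272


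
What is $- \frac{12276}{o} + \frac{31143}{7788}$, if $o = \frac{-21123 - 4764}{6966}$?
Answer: $\frac{74088225361}{22400884} \approx 3307.4$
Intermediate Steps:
$o = - \frac{8629}{2322}$ ($o = \left(-25887\right) \frac{1}{6966} = - \frac{8629}{2322} \approx -3.7162$)
$- \frac{12276}{o} + \frac{31143}{7788} = - \frac{12276}{- \frac{8629}{2322}} + \frac{31143}{7788} = \left(-12276\right) \left(- \frac{2322}{8629}\right) + 31143 \cdot \frac{1}{7788} = \frac{28504872}{8629} + \frac{10381}{2596} = \frac{74088225361}{22400884}$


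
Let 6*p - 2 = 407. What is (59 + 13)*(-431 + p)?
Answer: -26124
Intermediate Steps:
p = 409/6 (p = ⅓ + (⅙)*407 = ⅓ + 407/6 = 409/6 ≈ 68.167)
(59 + 13)*(-431 + p) = (59 + 13)*(-431 + 409/6) = 72*(-2177/6) = -26124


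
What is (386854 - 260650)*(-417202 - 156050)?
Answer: -72346695408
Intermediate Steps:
(386854 - 260650)*(-417202 - 156050) = 126204*(-573252) = -72346695408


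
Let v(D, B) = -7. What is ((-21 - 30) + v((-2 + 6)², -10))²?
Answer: 3364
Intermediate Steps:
((-21 - 30) + v((-2 + 6)², -10))² = ((-21 - 30) - 7)² = (-51 - 7)² = (-58)² = 3364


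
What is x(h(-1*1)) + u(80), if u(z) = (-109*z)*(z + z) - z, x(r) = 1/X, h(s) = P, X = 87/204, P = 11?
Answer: -40463052/29 ≈ -1.3953e+6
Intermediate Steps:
X = 29/68 (X = 87*(1/204) = 29/68 ≈ 0.42647)
h(s) = 11
x(r) = 68/29 (x(r) = 1/(29/68) = 68/29)
u(z) = -z - 218*z² (u(z) = (-109*z)*(2*z) - z = -218*z² - z = -z - 218*z²)
x(h(-1*1)) + u(80) = 68/29 - 1*80*(1 + 218*80) = 68/29 - 1*80*(1 + 17440) = 68/29 - 1*80*17441 = 68/29 - 1395280 = -40463052/29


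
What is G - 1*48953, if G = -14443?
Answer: -63396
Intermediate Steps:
G - 1*48953 = -14443 - 1*48953 = -14443 - 48953 = -63396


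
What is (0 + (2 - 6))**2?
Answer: 16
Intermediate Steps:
(0 + (2 - 6))**2 = (0 - 4)**2 = (-4)**2 = 16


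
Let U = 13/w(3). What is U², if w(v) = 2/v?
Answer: 1521/4 ≈ 380.25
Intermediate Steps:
U = 39/2 (U = 13/((2/3)) = 13/((2*(⅓))) = 13/(⅔) = 13*(3/2) = 39/2 ≈ 19.500)
U² = (39/2)² = 1521/4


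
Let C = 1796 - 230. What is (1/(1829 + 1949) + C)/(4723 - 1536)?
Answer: 5916349/12040486 ≈ 0.49137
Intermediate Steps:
C = 1566
(1/(1829 + 1949) + C)/(4723 - 1536) = (1/(1829 + 1949) + 1566)/(4723 - 1536) = (1/3778 + 1566)/3187 = (1/3778 + 1566)*(1/3187) = (5916349/3778)*(1/3187) = 5916349/12040486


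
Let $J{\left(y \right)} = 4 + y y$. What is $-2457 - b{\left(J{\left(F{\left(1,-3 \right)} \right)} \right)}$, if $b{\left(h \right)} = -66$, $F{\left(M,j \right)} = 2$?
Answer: $-2391$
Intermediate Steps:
$J{\left(y \right)} = 4 + y^{2}$
$-2457 - b{\left(J{\left(F{\left(1,-3 \right)} \right)} \right)} = -2457 - -66 = -2457 + 66 = -2391$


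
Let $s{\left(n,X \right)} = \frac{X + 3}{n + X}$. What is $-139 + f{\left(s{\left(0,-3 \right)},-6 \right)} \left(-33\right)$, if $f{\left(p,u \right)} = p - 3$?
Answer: $-40$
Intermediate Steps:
$s{\left(n,X \right)} = \frac{3 + X}{X + n}$
$f{\left(p,u \right)} = -3 + p$ ($f{\left(p,u \right)} = p - 3 = -3 + p$)
$-139 + f{\left(s{\left(0,-3 \right)},-6 \right)} \left(-33\right) = -139 + \left(-3 + \frac{3 - 3}{-3 + 0}\right) \left(-33\right) = -139 + \left(-3 + \frac{1}{-3} \cdot 0\right) \left(-33\right) = -139 + \left(-3 - 0\right) \left(-33\right) = -139 + \left(-3 + 0\right) \left(-33\right) = -139 - -99 = -139 + 99 = -40$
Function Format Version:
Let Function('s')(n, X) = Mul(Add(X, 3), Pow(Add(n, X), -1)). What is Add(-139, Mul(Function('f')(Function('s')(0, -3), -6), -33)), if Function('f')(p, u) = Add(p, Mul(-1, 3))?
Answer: -40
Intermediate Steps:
Function('s')(n, X) = Mul(Pow(Add(X, n), -1), Add(3, X)) (Function('s')(n, X) = Mul(Add(3, X), Pow(Add(X, n), -1)) = Mul(Pow(Add(X, n), -1), Add(3, X)))
Function('f')(p, u) = Add(-3, p) (Function('f')(p, u) = Add(p, -3) = Add(-3, p))
Add(-139, Mul(Function('f')(Function('s')(0, -3), -6), -33)) = Add(-139, Mul(Add(-3, Mul(Pow(Add(-3, 0), -1), Add(3, -3))), -33)) = Add(-139, Mul(Add(-3, Mul(Pow(-3, -1), 0)), -33)) = Add(-139, Mul(Add(-3, Mul(Rational(-1, 3), 0)), -33)) = Add(-139, Mul(Add(-3, 0), -33)) = Add(-139, Mul(-3, -33)) = Add(-139, 99) = -40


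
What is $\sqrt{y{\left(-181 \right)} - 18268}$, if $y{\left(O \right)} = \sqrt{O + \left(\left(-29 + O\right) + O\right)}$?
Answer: $\sqrt{-18268 + 2 i \sqrt{143}} \approx 0.0885 + 135.16 i$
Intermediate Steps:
$y{\left(O \right)} = \sqrt{-29 + 3 O}$ ($y{\left(O \right)} = \sqrt{O + \left(-29 + 2 O\right)} = \sqrt{-29 + 3 O}$)
$\sqrt{y{\left(-181 \right)} - 18268} = \sqrt{\sqrt{-29 + 3 \left(-181\right)} - 18268} = \sqrt{\sqrt{-29 - 543} - 18268} = \sqrt{\sqrt{-572} - 18268} = \sqrt{2 i \sqrt{143} - 18268} = \sqrt{-18268 + 2 i \sqrt{143}}$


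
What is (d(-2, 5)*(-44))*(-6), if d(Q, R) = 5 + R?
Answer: 2640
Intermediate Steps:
(d(-2, 5)*(-44))*(-6) = ((5 + 5)*(-44))*(-6) = (10*(-44))*(-6) = -440*(-6) = 2640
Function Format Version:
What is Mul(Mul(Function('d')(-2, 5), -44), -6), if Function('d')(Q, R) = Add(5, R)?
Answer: 2640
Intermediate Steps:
Mul(Mul(Function('d')(-2, 5), -44), -6) = Mul(Mul(Add(5, 5), -44), -6) = Mul(Mul(10, -44), -6) = Mul(-440, -6) = 2640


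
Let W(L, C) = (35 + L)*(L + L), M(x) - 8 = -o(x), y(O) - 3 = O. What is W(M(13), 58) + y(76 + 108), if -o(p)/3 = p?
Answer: 7895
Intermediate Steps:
y(O) = 3 + O
o(p) = -3*p
M(x) = 8 + 3*x (M(x) = 8 - (-3)*x = 8 + 3*x)
W(L, C) = 2*L*(35 + L) (W(L, C) = (35 + L)*(2*L) = 2*L*(35 + L))
W(M(13), 58) + y(76 + 108) = 2*(8 + 3*13)*(35 + (8 + 3*13)) + (3 + (76 + 108)) = 2*(8 + 39)*(35 + (8 + 39)) + (3 + 184) = 2*47*(35 + 47) + 187 = 2*47*82 + 187 = 7708 + 187 = 7895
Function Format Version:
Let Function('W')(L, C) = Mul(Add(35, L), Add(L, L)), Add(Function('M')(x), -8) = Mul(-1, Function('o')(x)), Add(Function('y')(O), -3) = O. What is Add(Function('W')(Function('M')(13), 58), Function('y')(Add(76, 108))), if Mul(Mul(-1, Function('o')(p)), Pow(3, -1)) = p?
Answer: 7895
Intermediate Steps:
Function('y')(O) = Add(3, O)
Function('o')(p) = Mul(-3, p)
Function('M')(x) = Add(8, Mul(3, x)) (Function('M')(x) = Add(8, Mul(-1, Mul(-3, x))) = Add(8, Mul(3, x)))
Function('W')(L, C) = Mul(2, L, Add(35, L)) (Function('W')(L, C) = Mul(Add(35, L), Mul(2, L)) = Mul(2, L, Add(35, L)))
Add(Function('W')(Function('M')(13), 58), Function('y')(Add(76, 108))) = Add(Mul(2, Add(8, Mul(3, 13)), Add(35, Add(8, Mul(3, 13)))), Add(3, Add(76, 108))) = Add(Mul(2, Add(8, 39), Add(35, Add(8, 39))), Add(3, 184)) = Add(Mul(2, 47, Add(35, 47)), 187) = Add(Mul(2, 47, 82), 187) = Add(7708, 187) = 7895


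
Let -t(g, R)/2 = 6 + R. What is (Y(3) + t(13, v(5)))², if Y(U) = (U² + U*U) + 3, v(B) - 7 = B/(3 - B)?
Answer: 0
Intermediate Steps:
v(B) = 7 + B/(3 - B)
t(g, R) = -12 - 2*R (t(g, R) = -2*(6 + R) = -12 - 2*R)
Y(U) = 3 + 2*U² (Y(U) = (U² + U²) + 3 = 2*U² + 3 = 3 + 2*U²)
(Y(3) + t(13, v(5)))² = ((3 + 2*3²) + (-12 - 6*(-7 + 2*5)/(-3 + 5)))² = ((3 + 2*9) + (-12 - 6*(-7 + 10)/2))² = ((3 + 18) + (-12 - 6*3/2))² = (21 + (-12 - 2*9/2))² = (21 + (-12 - 9))² = (21 - 21)² = 0² = 0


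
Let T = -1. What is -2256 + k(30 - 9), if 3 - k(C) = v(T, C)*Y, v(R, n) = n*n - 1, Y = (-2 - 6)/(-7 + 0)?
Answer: -19291/7 ≈ -2755.9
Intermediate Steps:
Y = 8/7 (Y = -8/(-7) = -8*(-⅐) = 8/7 ≈ 1.1429)
v(R, n) = -1 + n² (v(R, n) = n² - 1 = -1 + n²)
k(C) = 29/7 - 8*C²/7 (k(C) = 3 - (-1 + C²)*8/7 = 3 - (-8/7 + 8*C²/7) = 3 + (8/7 - 8*C²/7) = 29/7 - 8*C²/7)
-2256 + k(30 - 9) = -2256 + (29/7 - 8*(30 - 9)²/7) = -2256 + (29/7 - 8/7*21²) = -2256 + (29/7 - 8/7*441) = -2256 + (29/7 - 504) = -2256 - 3499/7 = -19291/7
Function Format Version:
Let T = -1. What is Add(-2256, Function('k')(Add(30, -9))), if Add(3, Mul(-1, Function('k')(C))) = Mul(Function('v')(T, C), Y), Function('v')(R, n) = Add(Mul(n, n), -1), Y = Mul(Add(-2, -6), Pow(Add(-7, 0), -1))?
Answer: Rational(-19291, 7) ≈ -2755.9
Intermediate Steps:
Y = Rational(8, 7) (Y = Mul(-8, Pow(-7, -1)) = Mul(-8, Rational(-1, 7)) = Rational(8, 7) ≈ 1.1429)
Function('v')(R, n) = Add(-1, Pow(n, 2)) (Function('v')(R, n) = Add(Pow(n, 2), -1) = Add(-1, Pow(n, 2)))
Function('k')(C) = Add(Rational(29, 7), Mul(Rational(-8, 7), Pow(C, 2))) (Function('k')(C) = Add(3, Mul(-1, Mul(Add(-1, Pow(C, 2)), Rational(8, 7)))) = Add(3, Mul(-1, Add(Rational(-8, 7), Mul(Rational(8, 7), Pow(C, 2))))) = Add(3, Add(Rational(8, 7), Mul(Rational(-8, 7), Pow(C, 2)))) = Add(Rational(29, 7), Mul(Rational(-8, 7), Pow(C, 2))))
Add(-2256, Function('k')(Add(30, -9))) = Add(-2256, Add(Rational(29, 7), Mul(Rational(-8, 7), Pow(Add(30, -9), 2)))) = Add(-2256, Add(Rational(29, 7), Mul(Rational(-8, 7), Pow(21, 2)))) = Add(-2256, Add(Rational(29, 7), Mul(Rational(-8, 7), 441))) = Add(-2256, Add(Rational(29, 7), -504)) = Add(-2256, Rational(-3499, 7)) = Rational(-19291, 7)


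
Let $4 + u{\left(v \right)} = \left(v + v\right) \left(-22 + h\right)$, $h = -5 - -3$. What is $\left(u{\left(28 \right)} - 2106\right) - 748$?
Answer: $-4202$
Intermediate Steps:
$h = -2$ ($h = -5 + 3 = -2$)
$u{\left(v \right)} = -4 - 48 v$ ($u{\left(v \right)} = -4 + \left(v + v\right) \left(-22 - 2\right) = -4 + 2 v \left(-24\right) = -4 - 48 v$)
$\left(u{\left(28 \right)} - 2106\right) - 748 = \left(\left(-4 - 1344\right) - 2106\right) - 748 = \left(-1348 - 2106\right) - 748 = -3454 - 748 = -4202$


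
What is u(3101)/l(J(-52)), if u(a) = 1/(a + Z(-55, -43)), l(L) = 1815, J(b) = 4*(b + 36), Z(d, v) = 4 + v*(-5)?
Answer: 1/6025800 ≈ 1.6595e-7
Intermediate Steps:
Z(d, v) = 4 - 5*v
J(b) = 144 + 4*b (J(b) = 4*(36 + b) = 144 + 4*b)
u(a) = 1/(219 + a) (u(a) = 1/(a + (4 - 5*(-43))) = 1/(a + (4 + 215)) = 1/(a + 219) = 1/(219 + a))
u(3101)/l(J(-52)) = 1/((219 + 3101)*1815) = (1/1815)/3320 = (1/3320)*(1/1815) = 1/6025800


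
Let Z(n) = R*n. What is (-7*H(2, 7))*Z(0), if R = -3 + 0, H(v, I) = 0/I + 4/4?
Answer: 0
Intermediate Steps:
H(v, I) = 1 (H(v, I) = 0 + 4*(1/4) = 0 + 1 = 1)
R = -3
Z(n) = -3*n
(-7*H(2, 7))*Z(0) = (-7*1)*(-3*0) = -7*0 = 0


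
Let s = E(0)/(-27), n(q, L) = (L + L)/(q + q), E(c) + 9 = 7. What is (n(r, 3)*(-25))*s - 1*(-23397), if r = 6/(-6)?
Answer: 210623/9 ≈ 23403.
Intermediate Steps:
E(c) = -2 (E(c) = -9 + 7 = -2)
r = -1 (r = 6*(-⅙) = -1)
n(q, L) = L/q (n(q, L) = (2*L)/((2*q)) = (2*L)*(1/(2*q)) = L/q)
s = 2/27 (s = -2/(-27) = -2*(-1/27) = 2/27 ≈ 0.074074)
(n(r, 3)*(-25))*s - 1*(-23397) = ((3/(-1))*(-25))*(2/27) - 1*(-23397) = ((3*(-1))*(-25))*(2/27) + 23397 = -3*(-25)*(2/27) + 23397 = 75*(2/27) + 23397 = 50/9 + 23397 = 210623/9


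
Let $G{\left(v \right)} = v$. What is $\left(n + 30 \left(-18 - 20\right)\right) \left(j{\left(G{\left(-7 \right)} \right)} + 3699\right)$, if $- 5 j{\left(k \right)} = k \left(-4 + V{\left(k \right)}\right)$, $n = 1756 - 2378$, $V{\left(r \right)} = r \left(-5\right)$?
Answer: $- \frac{32970544}{5} \approx -6.5941 \cdot 10^{6}$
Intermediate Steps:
$V{\left(r \right)} = - 5 r$
$n = -622$
$j{\left(k \right)} = - \frac{k \left(-4 - 5 k\right)}{5}$
$\left(n + 30 \left(-18 - 20\right)\right) \left(j{\left(G{\left(-7 \right)} \right)} + 3699\right) = \left(-622 + 30 \left(-18 - 20\right)\right) \left(\frac{1}{5} \left(-7\right) \left(4 + 5 \left(-7\right)\right) + 3699\right) = \left(-622 + 30 \left(-38\right)\right) \left(\frac{1}{5} \left(-7\right) \left(4 - 35\right) + 3699\right) = \left(-622 - 1140\right) \left(\frac{1}{5} \left(-7\right) \left(-31\right) + 3699\right) = - 1762 \left(\frac{217}{5} + 3699\right) = \left(-1762\right) \frac{18712}{5} = - \frac{32970544}{5}$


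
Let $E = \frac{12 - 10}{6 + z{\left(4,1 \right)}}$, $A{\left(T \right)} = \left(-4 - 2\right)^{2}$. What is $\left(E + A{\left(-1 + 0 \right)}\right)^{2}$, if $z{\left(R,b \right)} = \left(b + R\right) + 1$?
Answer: $\frac{47089}{36} \approx 1308.0$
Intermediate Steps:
$z{\left(R,b \right)} = 1 + R + b$ ($z{\left(R,b \right)} = \left(R + b\right) + 1 = 1 + R + b$)
$A{\left(T \right)} = 36$ ($A{\left(T \right)} = \left(-6\right)^{2} = 36$)
$E = \frac{1}{6}$ ($E = \frac{12 - 10}{6 + \left(1 + 4 + 1\right)} = \frac{2}{6 + 6} = \frac{2}{12} = 2 \cdot \frac{1}{12} = \frac{1}{6} \approx 0.16667$)
$\left(E + A{\left(-1 + 0 \right)}\right)^{2} = \left(\frac{1}{6} + 36\right)^{2} = \left(\frac{217}{6}\right)^{2} = \frac{47089}{36}$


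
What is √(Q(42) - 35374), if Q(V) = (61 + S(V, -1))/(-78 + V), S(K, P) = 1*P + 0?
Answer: I*√318381/3 ≈ 188.08*I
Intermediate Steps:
S(K, P) = P (S(K, P) = P + 0 = P)
Q(V) = 60/(-78 + V) (Q(V) = (61 - 1)/(-78 + V) = 60/(-78 + V))
√(Q(42) - 35374) = √(60/(-78 + 42) - 35374) = √(60/(-36) - 35374) = √(60*(-1/36) - 35374) = √(-5/3 - 35374) = √(-106127/3) = I*√318381/3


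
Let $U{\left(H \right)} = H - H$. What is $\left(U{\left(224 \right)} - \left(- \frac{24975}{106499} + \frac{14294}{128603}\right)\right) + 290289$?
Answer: $\frac{3975826219962452}{13696090897} \approx 2.9029 \cdot 10^{5}$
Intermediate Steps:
$U{\left(H \right)} = 0$
$\left(U{\left(224 \right)} - \left(- \frac{24975}{106499} + \frac{14294}{128603}\right)\right) + 290289 = \left(0 - \left(- \frac{24975}{106499} + \frac{14294}{128603}\right)\right) + 290289 = \left(0 - - \frac{1689563219}{13696090897}\right) + 290289 = \left(0 + \left(- \frac{14294}{128603} + \frac{24975}{106499}\right)\right) + 290289 = \left(0 + \frac{1689563219}{13696090897}\right) + 290289 = \frac{1689563219}{13696090897} + 290289 = \frac{3975826219962452}{13696090897}$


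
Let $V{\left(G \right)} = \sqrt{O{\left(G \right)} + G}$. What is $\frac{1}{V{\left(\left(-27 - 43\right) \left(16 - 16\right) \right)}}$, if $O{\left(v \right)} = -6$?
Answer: $- \frac{i \sqrt{6}}{6} \approx - 0.40825 i$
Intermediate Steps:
$V{\left(G \right)} = \sqrt{-6 + G}$
$\frac{1}{V{\left(\left(-27 - 43\right) \left(16 - 16\right) \right)}} = \frac{1}{\sqrt{-6 + \left(-27 - 43\right) \left(16 - 16\right)}} = \frac{1}{\sqrt{-6 - 0}} = \frac{1}{\sqrt{-6 + 0}} = \frac{1}{\sqrt{-6}} = \frac{1}{i \sqrt{6}} = - \frac{i \sqrt{6}}{6}$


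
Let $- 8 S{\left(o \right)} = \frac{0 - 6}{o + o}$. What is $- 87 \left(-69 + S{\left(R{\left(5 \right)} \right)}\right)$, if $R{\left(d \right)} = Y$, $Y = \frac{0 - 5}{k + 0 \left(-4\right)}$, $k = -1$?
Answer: $\frac{239859}{40} \approx 5996.5$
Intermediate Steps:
$Y = 5$ ($Y = \frac{0 - 5}{-1 + 0 \left(-4\right)} = - \frac{5}{-1 + 0} = - \frac{5}{-1} = \left(-5\right) \left(-1\right) = 5$)
$R{\left(d \right)} = 5$
$S{\left(o \right)} = \frac{3}{8 o}$ ($S{\left(o \right)} = - \frac{\left(0 - 6\right) \frac{1}{o + o}}{8} = - \frac{\left(-6\right) \frac{1}{2 o}}{8} = - \frac{\left(-3\right) \frac{1}{o}}{8} = \frac{3}{8 o}$)
$- 87 \left(-69 + S{\left(R{\left(5 \right)} \right)}\right) = - 87 \left(-69 + \frac{3}{8 \cdot 5}\right) = - 87 \left(-69 + \frac{3}{8} \cdot \frac{1}{5}\right) = - 87 \left(-69 + \frac{3}{40}\right) = \left(-87\right) \left(- \frac{2757}{40}\right) = \frac{239859}{40}$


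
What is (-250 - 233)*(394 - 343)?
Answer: -24633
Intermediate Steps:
(-250 - 233)*(394 - 343) = -483*51 = -24633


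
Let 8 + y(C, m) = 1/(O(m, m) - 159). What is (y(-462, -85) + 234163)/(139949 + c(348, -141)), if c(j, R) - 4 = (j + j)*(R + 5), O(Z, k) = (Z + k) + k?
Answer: 96940169/18752958 ≈ 5.1693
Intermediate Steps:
O(Z, k) = Z + 2*k
y(C, m) = -8 + 1/(-159 + 3*m) (y(C, m) = -8 + 1/((m + 2*m) - 159) = -8 + 1/(3*m - 159) = -8 + 1/(-159 + 3*m))
c(j, R) = 4 + 2*j*(5 + R) (c(j, R) = 4 + (j + j)*(R + 5) = 4 + (2*j)*(5 + R) = 4 + 2*j*(5 + R))
(y(-462, -85) + 234163)/(139949 + c(348, -141)) = ((1273 - 24*(-85))/(3*(-53 - 85)) + 234163)/(139949 + (4 + 10*348 + 2*(-141)*348)) = ((⅓)*(1273 + 2040)/(-138) + 234163)/(139949 + (4 + 3480 - 98136)) = ((⅓)*(-1/138)*3313 + 234163)/(139949 - 94652) = (-3313/414 + 234163)/45297 = (96940169/414)*(1/45297) = 96940169/18752958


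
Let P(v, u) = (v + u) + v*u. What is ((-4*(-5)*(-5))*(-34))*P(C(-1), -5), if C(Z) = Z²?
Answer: -30600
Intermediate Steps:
P(v, u) = u + v + u*v (P(v, u) = (u + v) + u*v = u + v + u*v)
((-4*(-5)*(-5))*(-34))*P(C(-1), -5) = ((-4*(-5)*(-5))*(-34))*(-5 + (-1)² - 5*(-1)²) = ((20*(-5))*(-34))*(-5 + 1 - 5*1) = (-100*(-34))*(-5 + 1 - 5) = 3400*(-9) = -30600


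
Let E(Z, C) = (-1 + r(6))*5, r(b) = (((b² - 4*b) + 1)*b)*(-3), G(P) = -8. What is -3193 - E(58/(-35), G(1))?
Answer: -2018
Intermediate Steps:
r(b) = -3*b*(1 + b² - 4*b) (r(b) = ((1 + b² - 4*b)*b)*(-3) = (b*(1 + b² - 4*b))*(-3) = -3*b*(1 + b² - 4*b))
E(Z, C) = -1175 (E(Z, C) = (-1 + 3*6*(-1 - 1*6² + 4*6))*5 = (-1 + 3*6*(-1 - 1*36 + 24))*5 = (-1 + 3*6*(-1 - 36 + 24))*5 = (-1 + 3*6*(-13))*5 = (-1 - 234)*5 = -235*5 = -1175)
-3193 - E(58/(-35), G(1)) = -3193 - 1*(-1175) = -3193 + 1175 = -2018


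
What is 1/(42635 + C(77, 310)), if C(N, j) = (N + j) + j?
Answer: 1/43332 ≈ 2.3078e-5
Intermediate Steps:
C(N, j) = N + 2*j
1/(42635 + C(77, 310)) = 1/(42635 + (77 + 2*310)) = 1/(42635 + (77 + 620)) = 1/(42635 + 697) = 1/43332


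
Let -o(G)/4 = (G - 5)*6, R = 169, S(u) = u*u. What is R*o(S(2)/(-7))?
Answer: 158184/7 ≈ 22598.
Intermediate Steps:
S(u) = u²
o(G) = 120 - 24*G (o(G) = -4*(G - 5)*6 = -4*(-5 + G)*6 = -4*(-30 + 6*G) = 120 - 24*G)
R*o(S(2)/(-7)) = 169*(120 - 24*2²/(-7)) = 169*(120 - 96*(-1)/7) = 169*(120 - 24*(-4/7)) = 169*(120 + 96/7) = 169*(936/7) = 158184/7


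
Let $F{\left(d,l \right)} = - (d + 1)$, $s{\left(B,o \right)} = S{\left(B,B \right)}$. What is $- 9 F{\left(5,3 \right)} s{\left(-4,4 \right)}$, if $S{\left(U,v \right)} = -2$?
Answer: $-108$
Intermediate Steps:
$s{\left(B,o \right)} = -2$
$F{\left(d,l \right)} = -1 - d$ ($F{\left(d,l \right)} = - (1 + d) = -1 - d$)
$- 9 F{\left(5,3 \right)} s{\left(-4,4 \right)} = - 9 \left(-1 - 5\right) \left(-2\right) = \left(-9\right) \left(-6\right) \left(-2\right) = 54 \left(-2\right) = -108$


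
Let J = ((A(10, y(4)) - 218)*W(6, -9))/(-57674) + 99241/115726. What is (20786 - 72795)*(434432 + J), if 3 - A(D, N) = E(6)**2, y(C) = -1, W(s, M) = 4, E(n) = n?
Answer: -75401885414222186377/3337190662 ≈ -2.2594e+10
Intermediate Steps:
A(D, N) = -33 (A(D, N) = 3 - 1*6**2 = 3 - 1*36 = 3 - 36 = -33)
J = 2919907169/3337190662 (J = ((-33 - 218)*4)/(-57674) + 99241/115726 = -251*4*(-1/57674) + 99241*(1/115726) = -1004*(-1/57674) + 99241/115726 = 502/28837 + 99241/115726 = 2919907169/3337190662 ≈ 0.87496)
(20786 - 72795)*(434432 + J) = (20786 - 72795)*(434432 + 2919907169/3337190662) = -52009*1449785333581153/3337190662 = -75401885414222186377/3337190662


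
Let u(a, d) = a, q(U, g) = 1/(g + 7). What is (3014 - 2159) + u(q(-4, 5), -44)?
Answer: 10261/12 ≈ 855.08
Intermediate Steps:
q(U, g) = 1/(7 + g)
(3014 - 2159) + u(q(-4, 5), -44) = (3014 - 2159) + 1/(7 + 5) = 855 + 1/12 = 10261/12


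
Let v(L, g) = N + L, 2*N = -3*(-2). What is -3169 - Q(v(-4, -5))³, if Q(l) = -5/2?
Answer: -25227/8 ≈ -3153.4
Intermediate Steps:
N = 3 (N = (-3*(-2))/2 = (½)*6 = 3)
v(L, g) = 3 + L
Q(l) = -5/2 (Q(l) = -5*½ = -5/2)
-3169 - Q(v(-4, -5))³ = -3169 - (-5/2)³ = -3169 - 1*(-125/8) = -3169 + 125/8 = -25227/8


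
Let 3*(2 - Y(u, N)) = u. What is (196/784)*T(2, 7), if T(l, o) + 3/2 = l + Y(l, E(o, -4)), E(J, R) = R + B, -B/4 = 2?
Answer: 11/24 ≈ 0.45833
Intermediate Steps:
B = -8 (B = -4*2 = -8)
E(J, R) = -8 + R (E(J, R) = R - 8 = -8 + R)
Y(u, N) = 2 - u/3
T(l, o) = ½ + 2*l/3 (T(l, o) = -3/2 + (l + (2 - l/3)) = -3/2 + (2 + 2*l/3) = ½ + 2*l/3)
(196/784)*T(2, 7) = (196/784)*(½ + (⅔)*2) = (196*(1/784))*(½ + 4/3) = (¼)*(11/6) = 11/24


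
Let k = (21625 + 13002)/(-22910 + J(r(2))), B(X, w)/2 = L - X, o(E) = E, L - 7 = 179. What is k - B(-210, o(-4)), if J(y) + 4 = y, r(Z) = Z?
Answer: -18180931/22912 ≈ -793.51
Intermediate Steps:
L = 186 (L = 7 + 179 = 186)
J(y) = -4 + y
B(X, w) = 372 - 2*X (B(X, w) = 2*(186 - X) = 372 - 2*X)
k = -34627/22912 (k = (21625 + 13002)/(-22910 + (-4 + 2)) = 34627/(-22910 - 2) = 34627/(-22912) = 34627*(-1/22912) = -34627/22912 ≈ -1.5113)
k - B(-210, o(-4)) = -34627/22912 - (372 - 2*(-210)) = -34627/22912 - (372 + 420) = -34627/22912 - 1*792 = -34627/22912 - 792 = -18180931/22912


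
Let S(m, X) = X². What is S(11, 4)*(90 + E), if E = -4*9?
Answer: 864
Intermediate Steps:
E = -36
S(11, 4)*(90 + E) = 4²*(90 - 36) = 16*54 = 864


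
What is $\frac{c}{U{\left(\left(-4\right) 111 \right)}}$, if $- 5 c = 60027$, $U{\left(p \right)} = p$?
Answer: $\frac{20009}{740} \approx 27.039$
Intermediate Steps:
$c = - \frac{60027}{5}$ ($c = \left(- \frac{1}{5}\right) 60027 = - \frac{60027}{5} \approx -12005.0$)
$\frac{c}{U{\left(\left(-4\right) 111 \right)}} = - \frac{60027}{5 \left(\left(-4\right) 111\right)} = - \frac{60027}{5 \left(-444\right)} = \left(- \frac{60027}{5}\right) \left(- \frac{1}{444}\right) = \frac{20009}{740}$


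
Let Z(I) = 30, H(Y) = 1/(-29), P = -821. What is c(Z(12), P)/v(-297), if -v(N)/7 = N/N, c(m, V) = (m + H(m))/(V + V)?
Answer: 869/333326 ≈ 0.0026071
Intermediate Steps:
H(Y) = -1/29
c(m, V) = (-1/29 + m)/(2*V) (c(m, V) = (m - 1/29)/(V + V) = (-1/29 + m)/((2*V)) = (-1/29 + m)*(1/(2*V)) = (-1/29 + m)/(2*V))
v(N) = -7 (v(N) = -7*N/N = -7*1 = -7)
c(Z(12), P)/v(-297) = ((1/58)*(-1 + 29*30)/(-821))/(-7) = ((1/58)*(-1/821)*(-1 + 870))*(-1/7) = ((1/58)*(-1/821)*869)*(-1/7) = -869/47618*(-1/7) = 869/333326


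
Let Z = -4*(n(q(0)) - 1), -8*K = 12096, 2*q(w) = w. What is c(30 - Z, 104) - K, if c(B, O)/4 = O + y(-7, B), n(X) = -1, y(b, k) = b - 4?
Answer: 1884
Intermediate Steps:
y(b, k) = -4 + b
q(w) = w/2
K = -1512 (K = -1/8*12096 = -1512)
Z = 8 (Z = -4*(-1 - 1) = -4*(-2) = 8)
c(B, O) = -44 + 4*O (c(B, O) = 4*(O + (-4 - 7)) = 4*(O - 11) = 4*(-11 + O) = -44 + 4*O)
c(30 - Z, 104) - K = (-44 + 4*104) - 1*(-1512) = (-44 + 416) + 1512 = 372 + 1512 = 1884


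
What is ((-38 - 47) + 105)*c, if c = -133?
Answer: -2660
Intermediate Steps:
((-38 - 47) + 105)*c = ((-38 - 47) + 105)*(-133) = (-85 + 105)*(-133) = 20*(-133) = -2660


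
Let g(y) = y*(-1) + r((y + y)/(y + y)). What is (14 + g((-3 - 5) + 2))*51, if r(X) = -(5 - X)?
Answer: 816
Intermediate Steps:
r(X) = -5 + X
g(y) = -4 - y (g(y) = y*(-1) + (-5 + (y + y)/(y + y)) = -y + (-5 + (2*y)/((2*y))) = -y + (-5 + (2*y)*(1/(2*y))) = -y + (-5 + 1) = -y - 4 = -4 - y)
(14 + g((-3 - 5) + 2))*51 = (14 + (-4 - ((-3 - 5) + 2)))*51 = (14 + (-4 - (-8 + 2)))*51 = (14 + (-4 - 1*(-6)))*51 = (14 + (-4 + 6))*51 = (14 + 2)*51 = 16*51 = 816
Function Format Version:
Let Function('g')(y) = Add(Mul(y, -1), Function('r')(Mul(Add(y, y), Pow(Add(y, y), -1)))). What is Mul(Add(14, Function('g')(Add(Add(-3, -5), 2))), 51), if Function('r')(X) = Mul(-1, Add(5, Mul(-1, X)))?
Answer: 816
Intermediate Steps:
Function('r')(X) = Add(-5, X)
Function('g')(y) = Add(-4, Mul(-1, y)) (Function('g')(y) = Add(Mul(y, -1), Add(-5, Mul(Add(y, y), Pow(Add(y, y), -1)))) = Add(Mul(-1, y), Add(-5, Mul(Mul(2, y), Pow(Mul(2, y), -1)))) = Add(Mul(-1, y), Add(-5, Mul(Mul(2, y), Mul(Rational(1, 2), Pow(y, -1))))) = Add(Mul(-1, y), Add(-5, 1)) = Add(Mul(-1, y), -4) = Add(-4, Mul(-1, y)))
Mul(Add(14, Function('g')(Add(Add(-3, -5), 2))), 51) = Mul(Add(14, Add(-4, Mul(-1, Add(Add(-3, -5), 2)))), 51) = Mul(Add(14, Add(-4, Mul(-1, Add(-8, 2)))), 51) = Mul(Add(14, Add(-4, Mul(-1, -6))), 51) = Mul(Add(14, Add(-4, 6)), 51) = Mul(Add(14, 2), 51) = Mul(16, 51) = 816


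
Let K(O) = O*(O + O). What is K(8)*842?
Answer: 107776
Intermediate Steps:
K(O) = 2*O² (K(O) = O*(2*O) = 2*O²)
K(8)*842 = (2*8²)*842 = (2*64)*842 = 128*842 = 107776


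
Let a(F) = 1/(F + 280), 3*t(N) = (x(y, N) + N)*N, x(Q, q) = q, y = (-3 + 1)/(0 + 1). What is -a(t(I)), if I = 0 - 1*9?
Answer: -1/334 ≈ -0.0029940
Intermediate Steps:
I = -9 (I = 0 - 9 = -9)
y = -2 (y = -2/1 = -2*1 = -2)
t(N) = 2*N**2/3 (t(N) = ((N + N)*N)/3 = ((2*N)*N)/3 = (2*N**2)/3 = 2*N**2/3)
a(F) = 1/(280 + F)
-a(t(I)) = -1/(280 + (2/3)*(-9)**2) = -1/(280 + (2/3)*81) = -1/(280 + 54) = -1/334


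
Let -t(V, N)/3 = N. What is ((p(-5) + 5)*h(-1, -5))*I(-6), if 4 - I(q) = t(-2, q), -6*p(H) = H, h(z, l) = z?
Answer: 245/3 ≈ 81.667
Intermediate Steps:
t(V, N) = -3*N
p(H) = -H/6
I(q) = 4 + 3*q (I(q) = 4 - (-3)*q = 4 + 3*q)
((p(-5) + 5)*h(-1, -5))*I(-6) = ((-⅙*(-5) + 5)*(-1))*(4 + 3*(-6)) = ((⅚ + 5)*(-1))*(4 - 18) = ((35/6)*(-1))*(-14) = -35/6*(-14) = 245/3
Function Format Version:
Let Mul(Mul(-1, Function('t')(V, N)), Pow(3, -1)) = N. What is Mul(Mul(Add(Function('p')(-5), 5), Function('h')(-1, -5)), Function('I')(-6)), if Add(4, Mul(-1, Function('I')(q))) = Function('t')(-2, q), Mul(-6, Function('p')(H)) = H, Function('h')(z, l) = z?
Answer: Rational(245, 3) ≈ 81.667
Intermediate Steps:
Function('t')(V, N) = Mul(-3, N)
Function('p')(H) = Mul(Rational(-1, 6), H)
Function('I')(q) = Add(4, Mul(3, q)) (Function('I')(q) = Add(4, Mul(-1, Mul(-3, q))) = Add(4, Mul(3, q)))
Mul(Mul(Add(Function('p')(-5), 5), Function('h')(-1, -5)), Function('I')(-6)) = Mul(Mul(Add(Mul(Rational(-1, 6), -5), 5), -1), Add(4, Mul(3, -6))) = Mul(Mul(Add(Rational(5, 6), 5), -1), Add(4, -18)) = Mul(Mul(Rational(35, 6), -1), -14) = Mul(Rational(-35, 6), -14) = Rational(245, 3)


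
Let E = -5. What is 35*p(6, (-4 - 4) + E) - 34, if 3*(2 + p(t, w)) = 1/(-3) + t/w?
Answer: -13253/117 ≈ -113.27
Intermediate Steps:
p(t, w) = -19/9 + t/(3*w) (p(t, w) = -2 + (1/(-3) + t/w)/3 = -2 + (1*(-1/3) + t/w)/3 = -2 + (-1/3 + t/w)/3 = -2 + (-1/9 + t/(3*w)) = -19/9 + t/(3*w))
35*p(6, (-4 - 4) + E) - 34 = 35*(-19/9 + (1/3)*6/((-4 - 4) - 5)) - 34 = 35*(-19/9 + (1/3)*6/(-8 - 5)) - 34 = 35*(-19/9 + (1/3)*6/(-13)) - 34 = 35*(-19/9 + (1/3)*6*(-1/13)) - 34 = 35*(-19/9 - 2/13) - 34 = 35*(-265/117) - 34 = -9275/117 - 34 = -13253/117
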